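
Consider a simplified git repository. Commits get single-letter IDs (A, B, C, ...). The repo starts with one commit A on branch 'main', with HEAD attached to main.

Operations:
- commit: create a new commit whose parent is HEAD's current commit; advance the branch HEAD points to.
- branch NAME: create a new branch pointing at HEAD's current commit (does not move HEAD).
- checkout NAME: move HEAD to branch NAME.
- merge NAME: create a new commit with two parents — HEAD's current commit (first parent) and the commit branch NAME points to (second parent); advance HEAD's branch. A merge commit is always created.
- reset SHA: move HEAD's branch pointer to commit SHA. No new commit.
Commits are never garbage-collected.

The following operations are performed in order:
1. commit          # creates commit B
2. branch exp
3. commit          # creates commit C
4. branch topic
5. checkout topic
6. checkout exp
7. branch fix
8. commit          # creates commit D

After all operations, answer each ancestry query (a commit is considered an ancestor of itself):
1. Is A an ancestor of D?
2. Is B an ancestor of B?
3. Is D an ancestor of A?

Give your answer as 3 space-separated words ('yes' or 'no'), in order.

After op 1 (commit): HEAD=main@B [main=B]
After op 2 (branch): HEAD=main@B [exp=B main=B]
After op 3 (commit): HEAD=main@C [exp=B main=C]
After op 4 (branch): HEAD=main@C [exp=B main=C topic=C]
After op 5 (checkout): HEAD=topic@C [exp=B main=C topic=C]
After op 6 (checkout): HEAD=exp@B [exp=B main=C topic=C]
After op 7 (branch): HEAD=exp@B [exp=B fix=B main=C topic=C]
After op 8 (commit): HEAD=exp@D [exp=D fix=B main=C topic=C]
ancestors(D) = {A,B,D}; A in? yes
ancestors(B) = {A,B}; B in? yes
ancestors(A) = {A}; D in? no

Answer: yes yes no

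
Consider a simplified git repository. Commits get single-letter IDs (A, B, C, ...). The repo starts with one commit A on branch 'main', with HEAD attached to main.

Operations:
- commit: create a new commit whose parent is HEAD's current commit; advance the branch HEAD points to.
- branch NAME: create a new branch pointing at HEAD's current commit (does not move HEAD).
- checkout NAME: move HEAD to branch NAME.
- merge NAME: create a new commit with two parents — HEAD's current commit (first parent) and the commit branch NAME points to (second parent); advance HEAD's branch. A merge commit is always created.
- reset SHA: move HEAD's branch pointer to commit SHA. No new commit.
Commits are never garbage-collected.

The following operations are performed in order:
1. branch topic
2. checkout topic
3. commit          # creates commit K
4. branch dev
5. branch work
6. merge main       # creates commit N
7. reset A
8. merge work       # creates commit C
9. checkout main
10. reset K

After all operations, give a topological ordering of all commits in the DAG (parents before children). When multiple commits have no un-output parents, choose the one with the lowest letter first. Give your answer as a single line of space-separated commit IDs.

After op 1 (branch): HEAD=main@A [main=A topic=A]
After op 2 (checkout): HEAD=topic@A [main=A topic=A]
After op 3 (commit): HEAD=topic@K [main=A topic=K]
After op 4 (branch): HEAD=topic@K [dev=K main=A topic=K]
After op 5 (branch): HEAD=topic@K [dev=K main=A topic=K work=K]
After op 6 (merge): HEAD=topic@N [dev=K main=A topic=N work=K]
After op 7 (reset): HEAD=topic@A [dev=K main=A topic=A work=K]
After op 8 (merge): HEAD=topic@C [dev=K main=A topic=C work=K]
After op 9 (checkout): HEAD=main@A [dev=K main=A topic=C work=K]
After op 10 (reset): HEAD=main@K [dev=K main=K topic=C work=K]
commit A: parents=[]
commit C: parents=['A', 'K']
commit K: parents=['A']
commit N: parents=['K', 'A']

Answer: A K C N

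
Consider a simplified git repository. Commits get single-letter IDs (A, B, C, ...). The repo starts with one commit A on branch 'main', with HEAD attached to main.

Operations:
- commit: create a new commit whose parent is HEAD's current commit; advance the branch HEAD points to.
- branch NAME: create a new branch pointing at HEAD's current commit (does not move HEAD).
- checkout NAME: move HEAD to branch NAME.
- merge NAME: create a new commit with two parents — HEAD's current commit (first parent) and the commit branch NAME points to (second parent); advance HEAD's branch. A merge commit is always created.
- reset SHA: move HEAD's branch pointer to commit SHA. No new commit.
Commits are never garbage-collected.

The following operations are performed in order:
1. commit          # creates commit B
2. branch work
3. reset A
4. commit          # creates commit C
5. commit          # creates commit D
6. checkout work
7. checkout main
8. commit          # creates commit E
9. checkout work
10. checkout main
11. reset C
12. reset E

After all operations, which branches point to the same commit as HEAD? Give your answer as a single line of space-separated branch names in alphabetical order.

Answer: main

Derivation:
After op 1 (commit): HEAD=main@B [main=B]
After op 2 (branch): HEAD=main@B [main=B work=B]
After op 3 (reset): HEAD=main@A [main=A work=B]
After op 4 (commit): HEAD=main@C [main=C work=B]
After op 5 (commit): HEAD=main@D [main=D work=B]
After op 6 (checkout): HEAD=work@B [main=D work=B]
After op 7 (checkout): HEAD=main@D [main=D work=B]
After op 8 (commit): HEAD=main@E [main=E work=B]
After op 9 (checkout): HEAD=work@B [main=E work=B]
After op 10 (checkout): HEAD=main@E [main=E work=B]
After op 11 (reset): HEAD=main@C [main=C work=B]
After op 12 (reset): HEAD=main@E [main=E work=B]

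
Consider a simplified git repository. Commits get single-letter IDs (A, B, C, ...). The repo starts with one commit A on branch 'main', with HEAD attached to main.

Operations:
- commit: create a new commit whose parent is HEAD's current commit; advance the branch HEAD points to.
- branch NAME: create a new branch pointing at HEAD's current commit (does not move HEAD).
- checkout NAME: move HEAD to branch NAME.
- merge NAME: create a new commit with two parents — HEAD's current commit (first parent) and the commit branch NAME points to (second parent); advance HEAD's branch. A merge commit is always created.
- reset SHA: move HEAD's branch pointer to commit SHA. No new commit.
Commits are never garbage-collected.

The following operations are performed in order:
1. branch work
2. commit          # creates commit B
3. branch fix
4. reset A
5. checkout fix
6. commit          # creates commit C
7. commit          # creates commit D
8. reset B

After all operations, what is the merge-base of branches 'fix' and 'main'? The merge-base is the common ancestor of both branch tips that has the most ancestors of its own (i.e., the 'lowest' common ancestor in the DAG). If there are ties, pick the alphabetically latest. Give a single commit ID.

Answer: A

Derivation:
After op 1 (branch): HEAD=main@A [main=A work=A]
After op 2 (commit): HEAD=main@B [main=B work=A]
After op 3 (branch): HEAD=main@B [fix=B main=B work=A]
After op 4 (reset): HEAD=main@A [fix=B main=A work=A]
After op 5 (checkout): HEAD=fix@B [fix=B main=A work=A]
After op 6 (commit): HEAD=fix@C [fix=C main=A work=A]
After op 7 (commit): HEAD=fix@D [fix=D main=A work=A]
After op 8 (reset): HEAD=fix@B [fix=B main=A work=A]
ancestors(fix=B): ['A', 'B']
ancestors(main=A): ['A']
common: ['A']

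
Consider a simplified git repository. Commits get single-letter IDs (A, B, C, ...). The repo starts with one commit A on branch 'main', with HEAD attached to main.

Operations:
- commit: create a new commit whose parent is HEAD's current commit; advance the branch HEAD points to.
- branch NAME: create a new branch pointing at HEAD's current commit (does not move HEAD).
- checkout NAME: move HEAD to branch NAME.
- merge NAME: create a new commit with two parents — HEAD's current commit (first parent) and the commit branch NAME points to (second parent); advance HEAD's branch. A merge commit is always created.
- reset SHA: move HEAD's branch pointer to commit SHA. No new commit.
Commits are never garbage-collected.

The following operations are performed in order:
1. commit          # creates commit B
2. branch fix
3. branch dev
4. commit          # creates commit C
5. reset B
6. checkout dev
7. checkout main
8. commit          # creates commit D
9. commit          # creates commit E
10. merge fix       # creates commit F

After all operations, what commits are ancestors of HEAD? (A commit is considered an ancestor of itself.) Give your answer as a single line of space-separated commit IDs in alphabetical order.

After op 1 (commit): HEAD=main@B [main=B]
After op 2 (branch): HEAD=main@B [fix=B main=B]
After op 3 (branch): HEAD=main@B [dev=B fix=B main=B]
After op 4 (commit): HEAD=main@C [dev=B fix=B main=C]
After op 5 (reset): HEAD=main@B [dev=B fix=B main=B]
After op 6 (checkout): HEAD=dev@B [dev=B fix=B main=B]
After op 7 (checkout): HEAD=main@B [dev=B fix=B main=B]
After op 8 (commit): HEAD=main@D [dev=B fix=B main=D]
After op 9 (commit): HEAD=main@E [dev=B fix=B main=E]
After op 10 (merge): HEAD=main@F [dev=B fix=B main=F]

Answer: A B D E F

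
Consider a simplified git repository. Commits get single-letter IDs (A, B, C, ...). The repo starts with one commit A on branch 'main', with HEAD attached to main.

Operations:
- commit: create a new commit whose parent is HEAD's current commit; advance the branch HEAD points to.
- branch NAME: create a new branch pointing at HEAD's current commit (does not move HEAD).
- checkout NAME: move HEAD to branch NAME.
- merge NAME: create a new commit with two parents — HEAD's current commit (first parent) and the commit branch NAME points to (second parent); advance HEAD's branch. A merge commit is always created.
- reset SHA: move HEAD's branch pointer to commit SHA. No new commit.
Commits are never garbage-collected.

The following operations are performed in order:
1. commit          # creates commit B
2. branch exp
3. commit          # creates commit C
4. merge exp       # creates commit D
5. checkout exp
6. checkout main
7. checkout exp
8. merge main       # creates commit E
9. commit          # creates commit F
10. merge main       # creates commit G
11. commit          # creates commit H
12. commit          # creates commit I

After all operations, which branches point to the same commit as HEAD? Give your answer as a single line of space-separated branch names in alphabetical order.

Answer: exp

Derivation:
After op 1 (commit): HEAD=main@B [main=B]
After op 2 (branch): HEAD=main@B [exp=B main=B]
After op 3 (commit): HEAD=main@C [exp=B main=C]
After op 4 (merge): HEAD=main@D [exp=B main=D]
After op 5 (checkout): HEAD=exp@B [exp=B main=D]
After op 6 (checkout): HEAD=main@D [exp=B main=D]
After op 7 (checkout): HEAD=exp@B [exp=B main=D]
After op 8 (merge): HEAD=exp@E [exp=E main=D]
After op 9 (commit): HEAD=exp@F [exp=F main=D]
After op 10 (merge): HEAD=exp@G [exp=G main=D]
After op 11 (commit): HEAD=exp@H [exp=H main=D]
After op 12 (commit): HEAD=exp@I [exp=I main=D]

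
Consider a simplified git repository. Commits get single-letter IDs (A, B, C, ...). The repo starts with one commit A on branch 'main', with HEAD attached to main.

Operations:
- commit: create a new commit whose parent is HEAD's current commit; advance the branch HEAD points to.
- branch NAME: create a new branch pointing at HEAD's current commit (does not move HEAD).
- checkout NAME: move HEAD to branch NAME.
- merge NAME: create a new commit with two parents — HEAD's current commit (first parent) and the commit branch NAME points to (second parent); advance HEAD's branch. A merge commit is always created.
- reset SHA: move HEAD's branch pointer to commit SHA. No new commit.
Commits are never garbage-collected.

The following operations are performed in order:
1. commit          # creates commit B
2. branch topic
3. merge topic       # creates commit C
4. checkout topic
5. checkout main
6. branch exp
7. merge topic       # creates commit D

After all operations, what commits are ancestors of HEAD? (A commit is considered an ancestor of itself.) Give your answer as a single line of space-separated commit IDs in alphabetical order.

Answer: A B C D

Derivation:
After op 1 (commit): HEAD=main@B [main=B]
After op 2 (branch): HEAD=main@B [main=B topic=B]
After op 3 (merge): HEAD=main@C [main=C topic=B]
After op 4 (checkout): HEAD=topic@B [main=C topic=B]
After op 5 (checkout): HEAD=main@C [main=C topic=B]
After op 6 (branch): HEAD=main@C [exp=C main=C topic=B]
After op 7 (merge): HEAD=main@D [exp=C main=D topic=B]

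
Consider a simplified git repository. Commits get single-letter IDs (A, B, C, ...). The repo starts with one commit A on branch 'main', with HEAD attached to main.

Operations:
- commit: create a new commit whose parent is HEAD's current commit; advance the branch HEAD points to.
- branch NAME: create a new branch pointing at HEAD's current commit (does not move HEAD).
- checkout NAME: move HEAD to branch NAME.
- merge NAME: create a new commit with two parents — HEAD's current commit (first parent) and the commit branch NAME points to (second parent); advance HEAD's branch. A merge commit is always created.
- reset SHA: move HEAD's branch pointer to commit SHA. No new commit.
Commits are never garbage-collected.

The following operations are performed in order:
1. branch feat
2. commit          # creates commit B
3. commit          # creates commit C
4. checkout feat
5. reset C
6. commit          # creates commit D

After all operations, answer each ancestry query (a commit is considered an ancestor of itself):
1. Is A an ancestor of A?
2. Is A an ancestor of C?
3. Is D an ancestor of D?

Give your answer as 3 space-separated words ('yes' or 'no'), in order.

Answer: yes yes yes

Derivation:
After op 1 (branch): HEAD=main@A [feat=A main=A]
After op 2 (commit): HEAD=main@B [feat=A main=B]
After op 3 (commit): HEAD=main@C [feat=A main=C]
After op 4 (checkout): HEAD=feat@A [feat=A main=C]
After op 5 (reset): HEAD=feat@C [feat=C main=C]
After op 6 (commit): HEAD=feat@D [feat=D main=C]
ancestors(A) = {A}; A in? yes
ancestors(C) = {A,B,C}; A in? yes
ancestors(D) = {A,B,C,D}; D in? yes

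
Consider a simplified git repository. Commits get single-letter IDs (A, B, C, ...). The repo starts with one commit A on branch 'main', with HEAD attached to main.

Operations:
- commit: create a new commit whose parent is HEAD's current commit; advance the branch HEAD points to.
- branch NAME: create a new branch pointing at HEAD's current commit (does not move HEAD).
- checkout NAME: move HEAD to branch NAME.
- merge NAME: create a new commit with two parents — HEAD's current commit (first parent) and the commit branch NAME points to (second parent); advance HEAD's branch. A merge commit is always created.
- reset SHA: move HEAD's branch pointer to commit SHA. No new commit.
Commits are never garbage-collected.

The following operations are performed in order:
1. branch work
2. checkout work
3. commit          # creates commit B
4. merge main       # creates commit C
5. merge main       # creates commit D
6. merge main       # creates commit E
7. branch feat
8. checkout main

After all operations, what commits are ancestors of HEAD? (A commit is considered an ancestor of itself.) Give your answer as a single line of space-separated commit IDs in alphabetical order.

Answer: A

Derivation:
After op 1 (branch): HEAD=main@A [main=A work=A]
After op 2 (checkout): HEAD=work@A [main=A work=A]
After op 3 (commit): HEAD=work@B [main=A work=B]
After op 4 (merge): HEAD=work@C [main=A work=C]
After op 5 (merge): HEAD=work@D [main=A work=D]
After op 6 (merge): HEAD=work@E [main=A work=E]
After op 7 (branch): HEAD=work@E [feat=E main=A work=E]
After op 8 (checkout): HEAD=main@A [feat=E main=A work=E]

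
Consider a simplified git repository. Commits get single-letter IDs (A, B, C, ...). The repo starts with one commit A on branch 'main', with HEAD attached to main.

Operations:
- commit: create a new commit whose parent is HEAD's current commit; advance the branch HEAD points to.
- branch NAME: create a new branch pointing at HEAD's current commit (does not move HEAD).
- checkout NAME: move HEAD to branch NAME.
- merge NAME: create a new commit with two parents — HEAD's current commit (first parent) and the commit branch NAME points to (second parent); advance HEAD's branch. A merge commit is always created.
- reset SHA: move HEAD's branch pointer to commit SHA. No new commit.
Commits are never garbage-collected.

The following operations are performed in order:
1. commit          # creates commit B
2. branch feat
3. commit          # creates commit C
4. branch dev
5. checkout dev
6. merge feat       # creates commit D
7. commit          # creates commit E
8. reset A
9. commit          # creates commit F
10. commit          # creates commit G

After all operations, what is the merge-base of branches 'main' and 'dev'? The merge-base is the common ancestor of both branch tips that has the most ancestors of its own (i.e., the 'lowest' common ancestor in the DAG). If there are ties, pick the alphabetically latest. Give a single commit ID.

After op 1 (commit): HEAD=main@B [main=B]
After op 2 (branch): HEAD=main@B [feat=B main=B]
After op 3 (commit): HEAD=main@C [feat=B main=C]
After op 4 (branch): HEAD=main@C [dev=C feat=B main=C]
After op 5 (checkout): HEAD=dev@C [dev=C feat=B main=C]
After op 6 (merge): HEAD=dev@D [dev=D feat=B main=C]
After op 7 (commit): HEAD=dev@E [dev=E feat=B main=C]
After op 8 (reset): HEAD=dev@A [dev=A feat=B main=C]
After op 9 (commit): HEAD=dev@F [dev=F feat=B main=C]
After op 10 (commit): HEAD=dev@G [dev=G feat=B main=C]
ancestors(main=C): ['A', 'B', 'C']
ancestors(dev=G): ['A', 'F', 'G']
common: ['A']

Answer: A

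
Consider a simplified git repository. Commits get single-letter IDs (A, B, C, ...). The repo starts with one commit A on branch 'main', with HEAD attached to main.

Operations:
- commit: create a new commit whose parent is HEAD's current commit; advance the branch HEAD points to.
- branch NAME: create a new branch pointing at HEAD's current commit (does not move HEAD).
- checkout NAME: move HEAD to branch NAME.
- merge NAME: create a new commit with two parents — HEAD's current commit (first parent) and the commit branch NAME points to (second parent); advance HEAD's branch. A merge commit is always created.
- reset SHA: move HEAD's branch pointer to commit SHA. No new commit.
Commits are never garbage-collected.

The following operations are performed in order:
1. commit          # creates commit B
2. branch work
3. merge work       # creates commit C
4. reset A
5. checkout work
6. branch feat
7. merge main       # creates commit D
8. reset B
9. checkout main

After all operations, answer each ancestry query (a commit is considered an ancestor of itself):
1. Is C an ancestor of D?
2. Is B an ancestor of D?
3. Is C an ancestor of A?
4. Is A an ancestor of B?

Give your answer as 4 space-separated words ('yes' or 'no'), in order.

Answer: no yes no yes

Derivation:
After op 1 (commit): HEAD=main@B [main=B]
After op 2 (branch): HEAD=main@B [main=B work=B]
After op 3 (merge): HEAD=main@C [main=C work=B]
After op 4 (reset): HEAD=main@A [main=A work=B]
After op 5 (checkout): HEAD=work@B [main=A work=B]
After op 6 (branch): HEAD=work@B [feat=B main=A work=B]
After op 7 (merge): HEAD=work@D [feat=B main=A work=D]
After op 8 (reset): HEAD=work@B [feat=B main=A work=B]
After op 9 (checkout): HEAD=main@A [feat=B main=A work=B]
ancestors(D) = {A,B,D}; C in? no
ancestors(D) = {A,B,D}; B in? yes
ancestors(A) = {A}; C in? no
ancestors(B) = {A,B}; A in? yes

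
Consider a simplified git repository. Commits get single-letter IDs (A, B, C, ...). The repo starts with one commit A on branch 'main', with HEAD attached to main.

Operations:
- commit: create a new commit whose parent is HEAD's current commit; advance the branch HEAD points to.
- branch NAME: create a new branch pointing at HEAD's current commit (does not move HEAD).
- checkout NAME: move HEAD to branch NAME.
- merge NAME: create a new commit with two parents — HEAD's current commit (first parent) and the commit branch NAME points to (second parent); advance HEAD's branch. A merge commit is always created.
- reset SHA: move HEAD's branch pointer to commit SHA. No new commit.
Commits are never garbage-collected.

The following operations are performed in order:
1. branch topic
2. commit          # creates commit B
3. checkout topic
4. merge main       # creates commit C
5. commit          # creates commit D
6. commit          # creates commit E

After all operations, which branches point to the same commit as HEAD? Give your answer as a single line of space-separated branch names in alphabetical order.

Answer: topic

Derivation:
After op 1 (branch): HEAD=main@A [main=A topic=A]
After op 2 (commit): HEAD=main@B [main=B topic=A]
After op 3 (checkout): HEAD=topic@A [main=B topic=A]
After op 4 (merge): HEAD=topic@C [main=B topic=C]
After op 5 (commit): HEAD=topic@D [main=B topic=D]
After op 6 (commit): HEAD=topic@E [main=B topic=E]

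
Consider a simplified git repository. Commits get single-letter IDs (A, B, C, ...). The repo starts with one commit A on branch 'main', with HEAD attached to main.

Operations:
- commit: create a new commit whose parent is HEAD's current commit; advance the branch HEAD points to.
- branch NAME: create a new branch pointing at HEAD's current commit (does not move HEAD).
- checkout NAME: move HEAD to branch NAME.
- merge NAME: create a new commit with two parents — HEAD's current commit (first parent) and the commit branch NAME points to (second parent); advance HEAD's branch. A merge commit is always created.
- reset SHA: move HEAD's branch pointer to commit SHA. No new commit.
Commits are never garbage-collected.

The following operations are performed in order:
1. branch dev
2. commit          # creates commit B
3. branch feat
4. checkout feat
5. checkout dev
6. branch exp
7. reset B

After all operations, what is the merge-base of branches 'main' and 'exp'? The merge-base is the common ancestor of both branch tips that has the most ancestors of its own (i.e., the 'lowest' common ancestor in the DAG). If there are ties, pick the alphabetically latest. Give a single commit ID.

After op 1 (branch): HEAD=main@A [dev=A main=A]
After op 2 (commit): HEAD=main@B [dev=A main=B]
After op 3 (branch): HEAD=main@B [dev=A feat=B main=B]
After op 4 (checkout): HEAD=feat@B [dev=A feat=B main=B]
After op 5 (checkout): HEAD=dev@A [dev=A feat=B main=B]
After op 6 (branch): HEAD=dev@A [dev=A exp=A feat=B main=B]
After op 7 (reset): HEAD=dev@B [dev=B exp=A feat=B main=B]
ancestors(main=B): ['A', 'B']
ancestors(exp=A): ['A']
common: ['A']

Answer: A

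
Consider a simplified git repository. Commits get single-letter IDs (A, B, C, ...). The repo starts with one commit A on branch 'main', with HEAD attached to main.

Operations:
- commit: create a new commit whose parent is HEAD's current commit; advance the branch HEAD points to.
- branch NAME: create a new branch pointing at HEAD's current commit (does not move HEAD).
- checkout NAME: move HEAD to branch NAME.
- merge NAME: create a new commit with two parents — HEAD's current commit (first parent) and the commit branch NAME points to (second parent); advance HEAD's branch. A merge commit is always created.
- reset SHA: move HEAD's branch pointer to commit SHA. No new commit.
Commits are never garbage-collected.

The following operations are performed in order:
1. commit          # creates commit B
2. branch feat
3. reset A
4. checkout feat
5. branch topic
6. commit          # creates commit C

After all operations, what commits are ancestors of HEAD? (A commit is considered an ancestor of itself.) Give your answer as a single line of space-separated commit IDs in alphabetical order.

Answer: A B C

Derivation:
After op 1 (commit): HEAD=main@B [main=B]
After op 2 (branch): HEAD=main@B [feat=B main=B]
After op 3 (reset): HEAD=main@A [feat=B main=A]
After op 4 (checkout): HEAD=feat@B [feat=B main=A]
After op 5 (branch): HEAD=feat@B [feat=B main=A topic=B]
After op 6 (commit): HEAD=feat@C [feat=C main=A topic=B]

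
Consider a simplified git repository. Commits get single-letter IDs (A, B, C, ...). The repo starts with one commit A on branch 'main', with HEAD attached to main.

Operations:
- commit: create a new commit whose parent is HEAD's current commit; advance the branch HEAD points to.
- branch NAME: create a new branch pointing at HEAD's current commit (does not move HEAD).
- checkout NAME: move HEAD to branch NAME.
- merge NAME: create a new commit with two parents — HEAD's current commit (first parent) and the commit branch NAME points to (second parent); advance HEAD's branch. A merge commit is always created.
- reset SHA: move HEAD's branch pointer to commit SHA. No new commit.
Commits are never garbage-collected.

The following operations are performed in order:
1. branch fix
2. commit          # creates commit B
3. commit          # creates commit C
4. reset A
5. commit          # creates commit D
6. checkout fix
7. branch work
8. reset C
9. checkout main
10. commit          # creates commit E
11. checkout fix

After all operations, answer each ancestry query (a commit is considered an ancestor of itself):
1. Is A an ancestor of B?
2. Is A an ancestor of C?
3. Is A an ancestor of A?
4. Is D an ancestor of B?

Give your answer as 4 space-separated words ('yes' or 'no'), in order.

Answer: yes yes yes no

Derivation:
After op 1 (branch): HEAD=main@A [fix=A main=A]
After op 2 (commit): HEAD=main@B [fix=A main=B]
After op 3 (commit): HEAD=main@C [fix=A main=C]
After op 4 (reset): HEAD=main@A [fix=A main=A]
After op 5 (commit): HEAD=main@D [fix=A main=D]
After op 6 (checkout): HEAD=fix@A [fix=A main=D]
After op 7 (branch): HEAD=fix@A [fix=A main=D work=A]
After op 8 (reset): HEAD=fix@C [fix=C main=D work=A]
After op 9 (checkout): HEAD=main@D [fix=C main=D work=A]
After op 10 (commit): HEAD=main@E [fix=C main=E work=A]
After op 11 (checkout): HEAD=fix@C [fix=C main=E work=A]
ancestors(B) = {A,B}; A in? yes
ancestors(C) = {A,B,C}; A in? yes
ancestors(A) = {A}; A in? yes
ancestors(B) = {A,B}; D in? no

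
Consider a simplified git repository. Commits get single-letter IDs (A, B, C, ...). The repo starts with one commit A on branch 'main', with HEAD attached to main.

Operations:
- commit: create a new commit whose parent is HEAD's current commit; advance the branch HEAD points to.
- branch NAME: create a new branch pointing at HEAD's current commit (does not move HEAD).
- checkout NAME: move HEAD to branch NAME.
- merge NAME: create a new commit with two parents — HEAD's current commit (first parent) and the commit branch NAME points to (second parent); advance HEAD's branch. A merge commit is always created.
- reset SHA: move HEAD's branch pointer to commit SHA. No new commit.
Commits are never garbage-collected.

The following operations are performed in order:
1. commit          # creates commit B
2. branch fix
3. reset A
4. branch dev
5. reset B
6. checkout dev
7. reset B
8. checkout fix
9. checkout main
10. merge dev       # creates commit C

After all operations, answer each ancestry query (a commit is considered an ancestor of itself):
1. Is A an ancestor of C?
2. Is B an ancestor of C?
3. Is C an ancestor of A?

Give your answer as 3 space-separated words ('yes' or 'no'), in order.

After op 1 (commit): HEAD=main@B [main=B]
After op 2 (branch): HEAD=main@B [fix=B main=B]
After op 3 (reset): HEAD=main@A [fix=B main=A]
After op 4 (branch): HEAD=main@A [dev=A fix=B main=A]
After op 5 (reset): HEAD=main@B [dev=A fix=B main=B]
After op 6 (checkout): HEAD=dev@A [dev=A fix=B main=B]
After op 7 (reset): HEAD=dev@B [dev=B fix=B main=B]
After op 8 (checkout): HEAD=fix@B [dev=B fix=B main=B]
After op 9 (checkout): HEAD=main@B [dev=B fix=B main=B]
After op 10 (merge): HEAD=main@C [dev=B fix=B main=C]
ancestors(C) = {A,B,C}; A in? yes
ancestors(C) = {A,B,C}; B in? yes
ancestors(A) = {A}; C in? no

Answer: yes yes no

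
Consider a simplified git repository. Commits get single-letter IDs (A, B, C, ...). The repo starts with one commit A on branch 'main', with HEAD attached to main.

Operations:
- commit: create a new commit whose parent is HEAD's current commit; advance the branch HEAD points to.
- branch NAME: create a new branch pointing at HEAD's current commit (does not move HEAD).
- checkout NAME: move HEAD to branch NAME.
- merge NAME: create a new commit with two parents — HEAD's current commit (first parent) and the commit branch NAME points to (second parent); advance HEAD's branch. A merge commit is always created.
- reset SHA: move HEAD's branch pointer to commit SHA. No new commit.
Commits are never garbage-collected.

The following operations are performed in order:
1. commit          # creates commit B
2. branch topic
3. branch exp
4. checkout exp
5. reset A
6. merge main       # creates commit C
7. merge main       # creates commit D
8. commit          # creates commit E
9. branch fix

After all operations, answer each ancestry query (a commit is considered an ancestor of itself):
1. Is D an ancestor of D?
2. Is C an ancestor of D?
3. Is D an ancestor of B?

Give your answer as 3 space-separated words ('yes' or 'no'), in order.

After op 1 (commit): HEAD=main@B [main=B]
After op 2 (branch): HEAD=main@B [main=B topic=B]
After op 3 (branch): HEAD=main@B [exp=B main=B topic=B]
After op 4 (checkout): HEAD=exp@B [exp=B main=B topic=B]
After op 5 (reset): HEAD=exp@A [exp=A main=B topic=B]
After op 6 (merge): HEAD=exp@C [exp=C main=B topic=B]
After op 7 (merge): HEAD=exp@D [exp=D main=B topic=B]
After op 8 (commit): HEAD=exp@E [exp=E main=B topic=B]
After op 9 (branch): HEAD=exp@E [exp=E fix=E main=B topic=B]
ancestors(D) = {A,B,C,D}; D in? yes
ancestors(D) = {A,B,C,D}; C in? yes
ancestors(B) = {A,B}; D in? no

Answer: yes yes no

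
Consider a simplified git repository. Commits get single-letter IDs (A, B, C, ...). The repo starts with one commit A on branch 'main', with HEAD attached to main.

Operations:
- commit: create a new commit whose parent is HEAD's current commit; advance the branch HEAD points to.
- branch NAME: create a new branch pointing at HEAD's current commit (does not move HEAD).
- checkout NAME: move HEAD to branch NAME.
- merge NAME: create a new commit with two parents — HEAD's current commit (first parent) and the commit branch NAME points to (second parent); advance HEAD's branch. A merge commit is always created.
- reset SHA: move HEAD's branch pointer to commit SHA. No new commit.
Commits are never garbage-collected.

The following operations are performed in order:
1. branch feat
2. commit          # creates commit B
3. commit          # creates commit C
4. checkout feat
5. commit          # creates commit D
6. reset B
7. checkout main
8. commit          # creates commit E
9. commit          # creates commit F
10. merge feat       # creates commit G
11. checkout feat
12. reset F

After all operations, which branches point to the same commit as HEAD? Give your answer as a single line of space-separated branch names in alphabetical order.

After op 1 (branch): HEAD=main@A [feat=A main=A]
After op 2 (commit): HEAD=main@B [feat=A main=B]
After op 3 (commit): HEAD=main@C [feat=A main=C]
After op 4 (checkout): HEAD=feat@A [feat=A main=C]
After op 5 (commit): HEAD=feat@D [feat=D main=C]
After op 6 (reset): HEAD=feat@B [feat=B main=C]
After op 7 (checkout): HEAD=main@C [feat=B main=C]
After op 8 (commit): HEAD=main@E [feat=B main=E]
After op 9 (commit): HEAD=main@F [feat=B main=F]
After op 10 (merge): HEAD=main@G [feat=B main=G]
After op 11 (checkout): HEAD=feat@B [feat=B main=G]
After op 12 (reset): HEAD=feat@F [feat=F main=G]

Answer: feat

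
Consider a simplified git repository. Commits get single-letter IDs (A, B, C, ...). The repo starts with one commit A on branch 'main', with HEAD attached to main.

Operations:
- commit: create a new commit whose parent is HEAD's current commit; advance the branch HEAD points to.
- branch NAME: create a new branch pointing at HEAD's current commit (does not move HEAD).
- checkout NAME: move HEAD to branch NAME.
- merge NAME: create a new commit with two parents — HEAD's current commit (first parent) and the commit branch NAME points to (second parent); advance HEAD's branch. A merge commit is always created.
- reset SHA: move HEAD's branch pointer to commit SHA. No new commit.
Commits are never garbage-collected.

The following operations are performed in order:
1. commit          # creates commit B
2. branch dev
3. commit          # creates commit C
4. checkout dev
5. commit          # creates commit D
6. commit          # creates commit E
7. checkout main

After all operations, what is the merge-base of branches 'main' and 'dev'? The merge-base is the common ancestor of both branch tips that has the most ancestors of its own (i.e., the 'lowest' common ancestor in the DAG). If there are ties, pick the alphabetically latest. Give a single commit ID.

After op 1 (commit): HEAD=main@B [main=B]
After op 2 (branch): HEAD=main@B [dev=B main=B]
After op 3 (commit): HEAD=main@C [dev=B main=C]
After op 4 (checkout): HEAD=dev@B [dev=B main=C]
After op 5 (commit): HEAD=dev@D [dev=D main=C]
After op 6 (commit): HEAD=dev@E [dev=E main=C]
After op 7 (checkout): HEAD=main@C [dev=E main=C]
ancestors(main=C): ['A', 'B', 'C']
ancestors(dev=E): ['A', 'B', 'D', 'E']
common: ['A', 'B']

Answer: B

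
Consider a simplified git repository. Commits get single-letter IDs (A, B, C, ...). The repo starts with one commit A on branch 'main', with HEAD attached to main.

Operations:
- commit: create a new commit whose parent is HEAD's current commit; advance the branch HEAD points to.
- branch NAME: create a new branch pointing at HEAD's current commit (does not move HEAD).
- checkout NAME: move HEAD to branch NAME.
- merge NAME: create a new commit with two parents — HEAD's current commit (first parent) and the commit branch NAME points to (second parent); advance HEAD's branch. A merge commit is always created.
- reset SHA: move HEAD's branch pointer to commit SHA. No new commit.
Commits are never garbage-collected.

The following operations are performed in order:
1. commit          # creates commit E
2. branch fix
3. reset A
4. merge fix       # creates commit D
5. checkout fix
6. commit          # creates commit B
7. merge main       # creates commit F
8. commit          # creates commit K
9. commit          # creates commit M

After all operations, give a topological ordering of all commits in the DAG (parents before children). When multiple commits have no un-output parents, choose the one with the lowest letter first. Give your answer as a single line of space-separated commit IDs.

After op 1 (commit): HEAD=main@E [main=E]
After op 2 (branch): HEAD=main@E [fix=E main=E]
After op 3 (reset): HEAD=main@A [fix=E main=A]
After op 4 (merge): HEAD=main@D [fix=E main=D]
After op 5 (checkout): HEAD=fix@E [fix=E main=D]
After op 6 (commit): HEAD=fix@B [fix=B main=D]
After op 7 (merge): HEAD=fix@F [fix=F main=D]
After op 8 (commit): HEAD=fix@K [fix=K main=D]
After op 9 (commit): HEAD=fix@M [fix=M main=D]
commit A: parents=[]
commit B: parents=['E']
commit D: parents=['A', 'E']
commit E: parents=['A']
commit F: parents=['B', 'D']
commit K: parents=['F']
commit M: parents=['K']

Answer: A E B D F K M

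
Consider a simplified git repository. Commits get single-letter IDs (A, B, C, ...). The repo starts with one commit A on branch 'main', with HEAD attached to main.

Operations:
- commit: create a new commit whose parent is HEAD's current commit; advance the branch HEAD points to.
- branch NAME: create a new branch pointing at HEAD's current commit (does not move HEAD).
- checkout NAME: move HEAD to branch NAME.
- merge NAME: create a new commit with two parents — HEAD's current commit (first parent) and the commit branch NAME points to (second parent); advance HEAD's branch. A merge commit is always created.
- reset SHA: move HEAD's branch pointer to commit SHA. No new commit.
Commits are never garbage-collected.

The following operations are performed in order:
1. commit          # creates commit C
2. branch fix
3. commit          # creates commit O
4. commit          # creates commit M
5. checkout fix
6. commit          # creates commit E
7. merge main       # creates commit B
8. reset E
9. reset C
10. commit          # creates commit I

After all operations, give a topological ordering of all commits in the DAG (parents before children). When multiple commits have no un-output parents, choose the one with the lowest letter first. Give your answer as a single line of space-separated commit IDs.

Answer: A C E I O M B

Derivation:
After op 1 (commit): HEAD=main@C [main=C]
After op 2 (branch): HEAD=main@C [fix=C main=C]
After op 3 (commit): HEAD=main@O [fix=C main=O]
After op 4 (commit): HEAD=main@M [fix=C main=M]
After op 5 (checkout): HEAD=fix@C [fix=C main=M]
After op 6 (commit): HEAD=fix@E [fix=E main=M]
After op 7 (merge): HEAD=fix@B [fix=B main=M]
After op 8 (reset): HEAD=fix@E [fix=E main=M]
After op 9 (reset): HEAD=fix@C [fix=C main=M]
After op 10 (commit): HEAD=fix@I [fix=I main=M]
commit A: parents=[]
commit B: parents=['E', 'M']
commit C: parents=['A']
commit E: parents=['C']
commit I: parents=['C']
commit M: parents=['O']
commit O: parents=['C']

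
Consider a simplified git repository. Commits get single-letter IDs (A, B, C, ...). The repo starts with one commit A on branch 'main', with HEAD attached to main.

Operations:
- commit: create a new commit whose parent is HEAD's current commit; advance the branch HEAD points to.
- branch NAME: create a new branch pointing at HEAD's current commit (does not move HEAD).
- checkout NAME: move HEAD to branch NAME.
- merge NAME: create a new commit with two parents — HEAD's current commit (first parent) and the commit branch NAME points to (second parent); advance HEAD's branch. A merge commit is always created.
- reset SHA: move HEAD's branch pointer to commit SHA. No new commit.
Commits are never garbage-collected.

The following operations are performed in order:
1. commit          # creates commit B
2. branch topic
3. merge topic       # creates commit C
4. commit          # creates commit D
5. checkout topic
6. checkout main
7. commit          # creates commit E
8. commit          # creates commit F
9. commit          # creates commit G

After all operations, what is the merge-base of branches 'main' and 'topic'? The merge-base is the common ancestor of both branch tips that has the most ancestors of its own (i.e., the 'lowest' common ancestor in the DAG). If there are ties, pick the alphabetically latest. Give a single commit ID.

Answer: B

Derivation:
After op 1 (commit): HEAD=main@B [main=B]
After op 2 (branch): HEAD=main@B [main=B topic=B]
After op 3 (merge): HEAD=main@C [main=C topic=B]
After op 4 (commit): HEAD=main@D [main=D topic=B]
After op 5 (checkout): HEAD=topic@B [main=D topic=B]
After op 6 (checkout): HEAD=main@D [main=D topic=B]
After op 7 (commit): HEAD=main@E [main=E topic=B]
After op 8 (commit): HEAD=main@F [main=F topic=B]
After op 9 (commit): HEAD=main@G [main=G topic=B]
ancestors(main=G): ['A', 'B', 'C', 'D', 'E', 'F', 'G']
ancestors(topic=B): ['A', 'B']
common: ['A', 'B']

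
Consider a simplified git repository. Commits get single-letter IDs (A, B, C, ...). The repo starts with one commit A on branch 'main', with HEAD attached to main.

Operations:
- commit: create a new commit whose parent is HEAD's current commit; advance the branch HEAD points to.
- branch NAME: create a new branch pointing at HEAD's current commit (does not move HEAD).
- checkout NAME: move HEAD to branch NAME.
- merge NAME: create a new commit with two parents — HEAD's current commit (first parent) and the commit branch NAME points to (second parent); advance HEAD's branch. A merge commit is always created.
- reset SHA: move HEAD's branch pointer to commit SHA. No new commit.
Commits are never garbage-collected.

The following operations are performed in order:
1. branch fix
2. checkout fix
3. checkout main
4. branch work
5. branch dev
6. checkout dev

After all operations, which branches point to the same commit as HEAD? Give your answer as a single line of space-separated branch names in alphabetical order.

After op 1 (branch): HEAD=main@A [fix=A main=A]
After op 2 (checkout): HEAD=fix@A [fix=A main=A]
After op 3 (checkout): HEAD=main@A [fix=A main=A]
After op 4 (branch): HEAD=main@A [fix=A main=A work=A]
After op 5 (branch): HEAD=main@A [dev=A fix=A main=A work=A]
After op 6 (checkout): HEAD=dev@A [dev=A fix=A main=A work=A]

Answer: dev fix main work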